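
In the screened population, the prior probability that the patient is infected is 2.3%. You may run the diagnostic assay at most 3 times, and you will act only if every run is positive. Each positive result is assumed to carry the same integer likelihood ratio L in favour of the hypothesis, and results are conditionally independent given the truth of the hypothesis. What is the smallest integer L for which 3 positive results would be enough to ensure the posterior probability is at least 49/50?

Prior odds = 0.023/0.977 = 23/977.
Target odds = 0.98/0.02 = 49.
Need L³ ≥ 49 ÷ (23/977) = 47873/23.
12³ = 1728 < 47873/23 ≤ 2197 = 13³, so L = 13.

13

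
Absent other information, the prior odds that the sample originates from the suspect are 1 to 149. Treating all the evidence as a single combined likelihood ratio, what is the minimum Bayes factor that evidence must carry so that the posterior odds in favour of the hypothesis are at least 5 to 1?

745

Prior odds = 1/149.
Target odds = 5.
Required Bayes factor = 5 ÷ (1/149) = 745.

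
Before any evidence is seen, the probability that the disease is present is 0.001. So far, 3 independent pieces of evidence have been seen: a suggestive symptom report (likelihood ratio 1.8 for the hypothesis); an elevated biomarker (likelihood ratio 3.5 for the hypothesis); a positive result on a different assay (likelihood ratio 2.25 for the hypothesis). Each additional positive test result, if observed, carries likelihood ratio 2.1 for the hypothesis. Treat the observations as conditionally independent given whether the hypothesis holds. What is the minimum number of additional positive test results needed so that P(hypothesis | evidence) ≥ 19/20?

Prior odds = 0.001/0.999 = 1/999.
Combined Bayes factor of the evidence already in hand = 1.8 × 3.5 × 2.25 = 14.175.
Odds after that evidence = (1/999) × 14.175 = 21/1480.
Target odds = 0.95/0.05 = 19.
Need 2.1ⁿ ≥ 19 ÷ (21/1480) = 28120/21.
2.1⁹ ≈794.28 falls short of 28120/21 but 2.1¹⁰ ≈1667.99 reaches it, so n = 10.

10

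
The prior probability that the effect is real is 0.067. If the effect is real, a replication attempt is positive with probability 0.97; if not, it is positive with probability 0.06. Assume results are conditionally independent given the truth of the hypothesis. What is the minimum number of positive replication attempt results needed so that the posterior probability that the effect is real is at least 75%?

2

Prior odds: 0.067 ÷ 0.933 = 67/933.
Likelihood ratio of a positive = 0.97/0.06 = 97/6.
Target odds: 0.75 ÷ 0.25 = 3.
Need (67/933) × (97/6)ⁿ ≥ 3, i.e. (97/6)ⁿ ≥ 2799/67.
(97/6)¹ = 97/6 falls short of 2799/67 but (97/6)² = 9409/36 reaches it, so n = 2.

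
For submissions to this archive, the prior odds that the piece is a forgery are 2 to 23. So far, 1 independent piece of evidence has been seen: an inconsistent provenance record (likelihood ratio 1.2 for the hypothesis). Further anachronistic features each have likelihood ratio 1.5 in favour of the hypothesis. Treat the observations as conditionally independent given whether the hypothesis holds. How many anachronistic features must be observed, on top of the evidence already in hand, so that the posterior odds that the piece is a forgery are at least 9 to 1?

11

Prior odds = 2/23.
Bayes factor of the evidence already in hand = 1.2.
Odds after that evidence = (2/23) × 1.2 = 12/115.
Target odds = 9.
Need 1.5ⁿ ≥ 9 ÷ (12/115) = 86.25.
1.5¹⁰ = 59049/1024 falls short of 86.25 but 1.5¹¹ = 177147/2048 reaches it, so n = 11.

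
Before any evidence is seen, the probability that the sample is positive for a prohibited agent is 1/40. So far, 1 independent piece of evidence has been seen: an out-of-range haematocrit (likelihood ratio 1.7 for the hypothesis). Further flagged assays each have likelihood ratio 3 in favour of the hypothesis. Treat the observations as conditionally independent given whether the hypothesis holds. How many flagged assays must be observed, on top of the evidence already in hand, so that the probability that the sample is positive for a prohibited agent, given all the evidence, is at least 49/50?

7

Prior odds = 0.025/0.975 = 1/39.
Bayes factor of the evidence already in hand = 1.7.
Odds after that evidence = (1/39) × 1.7 = 17/390.
Target odds = 0.98/0.02 = 49.
Need 3ⁿ ≥ 49 ÷ (17/390) = 19110/17.
3⁶ = 729 falls short of 19110/17 but 3⁷ = 2187 reaches it, so n = 7.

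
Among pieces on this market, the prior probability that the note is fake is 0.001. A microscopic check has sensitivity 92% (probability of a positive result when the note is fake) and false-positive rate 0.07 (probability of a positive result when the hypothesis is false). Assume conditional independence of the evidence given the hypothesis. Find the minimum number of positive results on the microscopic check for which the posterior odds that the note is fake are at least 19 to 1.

Prior odds = 0.001/0.999 = 1/999.
Likelihood ratio of a positive result = 0.92/0.07 = 92/7.
Target odds = 19.
Need (1/999) × (92/7)ⁿ ≥ 19, i.e. (92/7)ⁿ ≥ 18981.
(92/7)³ = 778688/343 falls short of 18981 but (92/7)⁴ = 71639296/2401 reaches it, so n = 4.

4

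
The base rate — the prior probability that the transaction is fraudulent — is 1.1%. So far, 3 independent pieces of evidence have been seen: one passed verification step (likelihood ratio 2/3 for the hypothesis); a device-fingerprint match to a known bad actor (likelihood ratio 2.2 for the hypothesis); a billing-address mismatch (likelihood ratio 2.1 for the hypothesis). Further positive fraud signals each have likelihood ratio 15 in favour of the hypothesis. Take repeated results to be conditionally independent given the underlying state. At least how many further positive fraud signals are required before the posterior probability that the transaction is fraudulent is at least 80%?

2

Prior odds = 0.011/0.989 = 11/989.
Combined Bayes factor of the evidence already in hand = (2/3) × 2.2 × 2.1 = 3.08.
Odds after that evidence = (11/989) × 3.08 = 847/24725.
Target odds = 0.8/0.2 = 4.
Need 15ⁿ ≥ 4 ÷ (847/24725) = 98900/847.
15¹ = 15 falls short of 98900/847 but 15² = 225 reaches it, so n = 2.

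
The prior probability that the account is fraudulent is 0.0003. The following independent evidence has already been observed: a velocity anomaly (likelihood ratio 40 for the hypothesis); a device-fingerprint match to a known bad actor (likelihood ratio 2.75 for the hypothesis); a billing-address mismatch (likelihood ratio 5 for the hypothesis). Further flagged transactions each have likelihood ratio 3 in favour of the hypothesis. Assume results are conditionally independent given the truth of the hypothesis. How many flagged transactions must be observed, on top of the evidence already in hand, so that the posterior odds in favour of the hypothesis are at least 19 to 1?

5

Prior odds = 0.0003/0.9997 = 3/9997.
Combined Bayes factor of the evidence already in hand = 40 × 2.75 × 5 = 550.
Odds after that evidence = (3/9997) × 550 = 1650/9997.
Target odds = 19.
Need 3ⁿ ≥ 19 ÷ (1650/9997) = 189943/1650.
3⁴ = 81 falls short of 189943/1650 but 3⁵ = 243 reaches it, so n = 5.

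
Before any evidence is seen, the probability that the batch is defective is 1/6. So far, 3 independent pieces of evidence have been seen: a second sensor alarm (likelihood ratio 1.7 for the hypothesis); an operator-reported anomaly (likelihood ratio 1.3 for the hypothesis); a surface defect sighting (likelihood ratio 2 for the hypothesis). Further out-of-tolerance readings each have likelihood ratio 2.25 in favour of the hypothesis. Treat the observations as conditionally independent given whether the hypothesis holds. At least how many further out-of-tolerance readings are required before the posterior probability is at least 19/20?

Prior odds = (1/6)/(5/6) = 0.2.
Combined Bayes factor of the evidence already in hand = 1.7 × 1.3 × 2 = 4.42.
Odds after that evidence = 0.2 × 4.42 = 0.884.
Target odds = 0.95/0.05 = 19.
Need 2.25ⁿ ≥ 19 ÷ 0.884 = 4750/221.
2.25³ = 11.390625 falls short of 4750/221 but 2.25⁴ = 25.62890625 reaches it, so n = 4.

4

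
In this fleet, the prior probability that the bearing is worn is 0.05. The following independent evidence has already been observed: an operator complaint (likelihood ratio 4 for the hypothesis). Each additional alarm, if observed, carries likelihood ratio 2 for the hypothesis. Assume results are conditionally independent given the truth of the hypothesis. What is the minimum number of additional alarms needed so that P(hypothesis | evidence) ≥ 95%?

7

Prior odds = 0.05/0.95 = 1/19.
Bayes factor of the evidence already in hand = 4.
Odds after that evidence = (1/19) × 4 = 4/19.
Target odds = 0.95/0.05 = 19.
Need 2ⁿ ≥ 19 ÷ (4/19) = 90.25.
2⁶ = 64 falls short of 90.25 but 2⁷ = 128 reaches it, so n = 7.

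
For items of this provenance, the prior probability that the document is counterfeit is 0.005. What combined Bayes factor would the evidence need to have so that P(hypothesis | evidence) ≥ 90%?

1791

Prior odds = 0.005/0.995 = 1/199.
Target odds = 0.9/0.1 = 9.
Required Bayes factor = 9 ÷ (1/199) = 1791.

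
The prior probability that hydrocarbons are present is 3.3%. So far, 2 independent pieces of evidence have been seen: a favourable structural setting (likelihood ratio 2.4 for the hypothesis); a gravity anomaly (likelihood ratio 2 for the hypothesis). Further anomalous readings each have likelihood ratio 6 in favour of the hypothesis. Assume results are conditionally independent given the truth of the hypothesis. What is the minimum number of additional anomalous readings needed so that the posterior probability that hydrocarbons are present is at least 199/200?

Prior odds = 0.033/0.967 = 33/967.
Combined Bayes factor of the evidence already in hand = 2.4 × 2 = 4.8.
Odds after that evidence = (33/967) × 4.8 = 792/4835.
Target odds = 0.995/0.005 = 199.
Need 6ⁿ ≥ 199 ÷ (792/4835) = 962165/792.
6³ = 216 falls short of 962165/792 but 6⁴ = 1296 reaches it, so n = 4.

4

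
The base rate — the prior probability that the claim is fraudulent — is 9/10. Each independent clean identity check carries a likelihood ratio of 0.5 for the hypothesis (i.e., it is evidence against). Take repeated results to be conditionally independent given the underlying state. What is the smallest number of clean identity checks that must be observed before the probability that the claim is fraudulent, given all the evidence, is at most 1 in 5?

6

Prior odds: 0.9 ÷ 0.1 = 9.
Likelihood ratio per clean identity check = 0.5.
Target odds: 0.2 ÷ 0.8 = 0.25.
Require 0.5ⁿ ≤ 0.25 ÷ 9 = 1/36.
0.5⁵ = 0.03125 is still above 1/36 but 0.5⁶ = 0.015625 is at or below it, so n = 6.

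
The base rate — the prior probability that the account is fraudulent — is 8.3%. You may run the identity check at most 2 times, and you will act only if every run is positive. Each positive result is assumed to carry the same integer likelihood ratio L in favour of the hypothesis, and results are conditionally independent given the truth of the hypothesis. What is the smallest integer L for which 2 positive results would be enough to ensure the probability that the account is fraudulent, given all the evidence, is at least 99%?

Prior odds = 0.083/0.917 = 83/917.
Target odds = 0.99/0.01 = 99.
Need L² ≥ 99 ÷ (83/917) = 90783/83.
33² = 1089 < 90783/83 ≤ 1156 = 34², so L = 34.

34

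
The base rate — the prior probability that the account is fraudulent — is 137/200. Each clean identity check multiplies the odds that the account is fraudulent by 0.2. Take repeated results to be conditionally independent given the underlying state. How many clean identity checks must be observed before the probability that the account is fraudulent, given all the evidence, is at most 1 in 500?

Prior odds = 0.685/0.315 = 137/63.
Likelihood ratio per clean identity check = 0.2.
Target odds: 0.002 ÷ 0.998 = 1/499.
Require 0.2ⁿ ≤ 1/499 ÷ (137/63) = 63/68363.
0.2⁴ = 0.0016 is still above 63/68363 but 0.2⁵ = 0.00032 is at or below it, so n = 5.

5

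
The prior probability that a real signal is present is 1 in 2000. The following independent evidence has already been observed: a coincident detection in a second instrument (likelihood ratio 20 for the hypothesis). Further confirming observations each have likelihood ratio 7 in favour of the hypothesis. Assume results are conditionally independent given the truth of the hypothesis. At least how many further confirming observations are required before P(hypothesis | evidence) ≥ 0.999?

6

Prior odds = 0.0005/0.9995 = 1/1999.
Bayes factor of the evidence already in hand = 20.
Odds after that evidence = (1/1999) × 20 = 20/1999.
Target odds = 0.999/0.001 = 999.
Need 7ⁿ ≥ 999 ÷ (20/1999) = 99850.05.
7⁵ = 16807 falls short of 99850.05 but 7⁶ = 117649 reaches it, so n = 6.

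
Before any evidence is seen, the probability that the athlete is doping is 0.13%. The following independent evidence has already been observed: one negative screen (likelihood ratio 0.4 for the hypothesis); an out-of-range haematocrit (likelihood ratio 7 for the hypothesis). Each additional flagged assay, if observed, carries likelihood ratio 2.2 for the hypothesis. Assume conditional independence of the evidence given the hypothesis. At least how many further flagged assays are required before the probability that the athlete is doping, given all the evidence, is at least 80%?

Prior odds = 0.0013/0.9987 = 13/9987.
Combined Bayes factor of the evidence already in hand = 0.4 × 7 = 2.8.
Odds after that evidence = (13/9987) × 2.8 = 182/49935.
Target odds = 0.8/0.2 = 4.
Need 2.2ⁿ ≥ 4 ÷ (182/49935) = 99870/91.
2.2⁸ = 214358881/390625 falls short of 99870/91 but 2.2⁹ ≈1207.27 reaches it, so n = 9.

9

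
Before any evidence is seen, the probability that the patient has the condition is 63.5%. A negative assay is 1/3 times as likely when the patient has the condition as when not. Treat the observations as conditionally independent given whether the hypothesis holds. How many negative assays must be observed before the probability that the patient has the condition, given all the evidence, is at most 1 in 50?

5

Prior odds = 0.635/0.365 = 127/73.
Likelihood ratio per negative assay = 1/3.
Target posterior odds = 0.02/0.98 = 1/49.
Require (1/3)ⁿ ≤ 1/49 ÷ (127/73) = 73/6223.
(1/3)⁴ = 1/81 is still above 73/6223 but (1/3)⁵ = 1/243 is at or below it, so n = 5.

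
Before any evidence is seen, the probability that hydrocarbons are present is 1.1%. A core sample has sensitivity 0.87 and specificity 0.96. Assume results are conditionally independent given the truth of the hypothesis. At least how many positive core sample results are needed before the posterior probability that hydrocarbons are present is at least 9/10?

Prior odds: 0.011 ÷ 0.989 = 11/989.
False-positive rate = 1 − 0.96 = 0.04; likelihood ratio of a positive = 0.87/0.04 = 21.75.
Target posterior odds = 0.9/0.1 = 9.
Need (11/989) × 21.75ⁿ ≥ 9, i.e. 21.75ⁿ ≥ 8901/11.
21.75² = 473.0625 falls short of 8901/11 but 21.75³ = 658503/64 reaches it, so n = 3.

3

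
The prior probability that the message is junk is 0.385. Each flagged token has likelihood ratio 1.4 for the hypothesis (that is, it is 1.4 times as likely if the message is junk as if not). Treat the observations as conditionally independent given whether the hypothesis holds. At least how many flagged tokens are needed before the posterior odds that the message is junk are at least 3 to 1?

Prior odds: 0.385 ÷ 0.615 = 77/123.
Likelihood ratio per flagged token = 1.4.
Target odds = 3.
Require 1.4ⁿ ≥ 3 ÷ (77/123) = 369/77.
1.4⁴ = 3.8416 falls short of 369/77 but 1.4⁵ = 5.37824 reaches it, so n = 5.

5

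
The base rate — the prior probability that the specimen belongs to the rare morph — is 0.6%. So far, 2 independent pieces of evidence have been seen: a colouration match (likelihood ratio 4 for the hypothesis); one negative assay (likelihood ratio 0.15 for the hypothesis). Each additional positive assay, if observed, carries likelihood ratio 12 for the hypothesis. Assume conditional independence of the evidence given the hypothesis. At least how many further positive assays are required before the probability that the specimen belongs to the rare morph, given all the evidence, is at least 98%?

Prior odds = 0.006/0.994 = 3/497.
Combined Bayes factor of the evidence already in hand = 4 × 0.15 = 0.6.
Odds after that evidence = (3/497) × 0.6 = 9/2485.
Target odds = 0.98/0.02 = 49.
Need 12ⁿ ≥ 49 ÷ (9/2485) = 121765/9.
12³ = 1728 falls short of 121765/9 but 12⁴ = 20736 reaches it, so n = 4.

4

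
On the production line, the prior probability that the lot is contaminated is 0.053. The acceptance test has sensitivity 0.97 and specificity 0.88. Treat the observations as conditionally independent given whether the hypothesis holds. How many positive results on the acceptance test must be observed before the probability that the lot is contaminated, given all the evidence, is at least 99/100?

4

Prior odds: 0.053 ÷ 0.947 = 53/947.
False-positive rate = 1 − 0.88 = 0.12; likelihood ratio of a positive = 0.97/0.12 = 97/12.
Target posterior odds = 0.99/0.01 = 99.
Need (53/947) × (97/12)ⁿ ≥ 99, i.e. (97/12)ⁿ ≥ 93753/53.
(97/12)³ = 912673/1728 falls short of 93753/53 but (97/12)⁴ = 88529281/20736 reaches it, so n = 4.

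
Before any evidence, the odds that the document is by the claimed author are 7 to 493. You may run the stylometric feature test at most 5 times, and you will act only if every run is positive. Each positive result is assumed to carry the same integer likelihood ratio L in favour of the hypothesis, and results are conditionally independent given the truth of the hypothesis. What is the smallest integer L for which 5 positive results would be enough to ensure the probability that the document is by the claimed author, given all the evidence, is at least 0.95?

Prior odds = 7/493.
Target odds = 0.95/0.05 = 19.
Need L⁵ ≥ 19 ÷ (7/493) = 9367/7.
4⁵ = 1024 < 9367/7 ≤ 3125 = 5⁵, so L = 5.

5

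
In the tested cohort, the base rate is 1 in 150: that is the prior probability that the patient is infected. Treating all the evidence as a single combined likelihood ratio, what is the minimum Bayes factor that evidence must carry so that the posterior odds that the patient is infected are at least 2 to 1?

298

Prior odds = (1/150)/(149/150) = 1/149.
Target odds = 2.
Required Bayes factor = 2 ÷ (1/149) = 298.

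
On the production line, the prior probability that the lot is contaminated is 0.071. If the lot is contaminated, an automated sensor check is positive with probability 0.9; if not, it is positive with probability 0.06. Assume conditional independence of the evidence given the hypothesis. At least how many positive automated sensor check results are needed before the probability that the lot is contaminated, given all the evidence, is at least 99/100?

3

Prior odds: 0.071 ÷ 0.929 = 71/929.
Likelihood ratio of a positive = 0.9/0.06 = 15.
Target odds: 0.99 ÷ 0.01 = 99.
Require 15ⁿ ≥ 99 ÷ (71/929) = 91971/71.
15² = 225 falls short of 91971/71 but 15³ = 3375 reaches it, so n = 3.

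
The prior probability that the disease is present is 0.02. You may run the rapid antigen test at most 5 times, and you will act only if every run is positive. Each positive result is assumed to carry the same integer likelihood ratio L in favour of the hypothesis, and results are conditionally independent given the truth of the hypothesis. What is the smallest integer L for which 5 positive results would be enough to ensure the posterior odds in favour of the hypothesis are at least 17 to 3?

Prior odds = 0.02/0.98 = 1/49.
Target odds = 17/3.
Need L⁵ ≥ 17/3 ÷ (1/49) = 833/3.
3⁵ = 243 < 833/3 ≤ 1024 = 4⁵, so L = 4.

4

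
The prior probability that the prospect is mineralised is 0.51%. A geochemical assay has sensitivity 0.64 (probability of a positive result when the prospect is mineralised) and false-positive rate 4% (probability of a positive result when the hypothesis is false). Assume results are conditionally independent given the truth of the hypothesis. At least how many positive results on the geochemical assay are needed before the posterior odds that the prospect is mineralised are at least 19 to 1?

3

Prior odds: 0.0051 ÷ 0.9949 = 51/9949.
Likelihood ratio of a positive result = 0.64/0.04 = 16.
Target odds = 19.
Require 16ⁿ ≥ 19 ÷ (51/9949) = 189031/51.
16² = 256 falls short of 189031/51 but 16³ = 4096 reaches it, so n = 3.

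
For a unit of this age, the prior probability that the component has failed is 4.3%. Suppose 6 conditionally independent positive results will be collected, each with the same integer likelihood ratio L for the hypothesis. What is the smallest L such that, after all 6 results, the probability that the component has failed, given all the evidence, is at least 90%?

Prior odds = 0.043/0.957 = 43/957.
Target odds = 0.9/0.1 = 9.
Need L⁶ ≥ 9 ÷ (43/957) = 8613/43.
2⁶ = 64 < 8613/43 ≤ 729 = 3⁶, so L = 3.

3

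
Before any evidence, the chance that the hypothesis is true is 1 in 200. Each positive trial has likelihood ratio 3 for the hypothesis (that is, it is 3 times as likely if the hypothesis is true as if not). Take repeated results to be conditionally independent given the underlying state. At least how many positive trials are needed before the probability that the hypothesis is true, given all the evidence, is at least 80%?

Prior odds: 0.005 ÷ 0.995 = 1/199.
Likelihood ratio per positive trial = 3.
Target posterior odds = 0.8/0.2 = 4.
Require 3ⁿ ≥ 4 ÷ (1/199) = 796.
3⁶ = 729 falls short of 796 but 3⁷ = 2187 reaches it, so n = 7.

7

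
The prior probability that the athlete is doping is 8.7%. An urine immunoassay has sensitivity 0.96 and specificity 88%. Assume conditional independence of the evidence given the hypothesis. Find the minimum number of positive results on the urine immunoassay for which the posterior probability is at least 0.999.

5

Prior odds: 0.087 ÷ 0.913 = 87/913.
False-positive rate = 1 − 0.88 = 0.12; likelihood ratio of a positive = 0.96/0.12 = 8.
Target posterior odds = 0.999/0.001 = 999.
Require 8ⁿ ≥ 999 ÷ (87/913) = 304029/29.
8⁴ = 4096 falls short of 304029/29 but 8⁵ = 32768 reaches it, so n = 5.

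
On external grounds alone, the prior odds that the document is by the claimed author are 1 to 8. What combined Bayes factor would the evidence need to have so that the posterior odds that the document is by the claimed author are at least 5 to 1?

Prior odds = 0.125.
Target odds = 5.
Required Bayes factor = 5 ÷ 0.125 = 40.

40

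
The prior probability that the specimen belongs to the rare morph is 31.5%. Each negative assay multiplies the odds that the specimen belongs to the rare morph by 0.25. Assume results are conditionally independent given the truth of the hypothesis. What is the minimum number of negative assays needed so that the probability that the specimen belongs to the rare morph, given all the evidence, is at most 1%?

Prior odds = 0.315/0.685 = 63/137.
Likelihood ratio per negative assay = 0.25.
Target odds: 0.01 ÷ 0.99 = 1/99.
Need (63/137) × 0.25ⁿ ≤ 1/99, i.e. 0.25ⁿ ≤ 137/6237.
0.25² = 0.0625 is still above 137/6237 but 0.25³ = 0.015625 is at or below it, so n = 3.

3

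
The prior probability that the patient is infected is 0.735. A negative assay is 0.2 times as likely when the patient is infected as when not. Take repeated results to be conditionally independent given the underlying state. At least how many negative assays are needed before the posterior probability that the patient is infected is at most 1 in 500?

5

Prior odds: 0.735 ÷ 0.265 = 147/53.
Likelihood ratio per negative assay = 0.2.
Target posterior odds = 0.002/0.998 = 1/499.
Require 0.2ⁿ ≤ 1/499 ÷ (147/53) = 53/73353.
0.2⁴ = 0.0016 is still above 53/73353 but 0.2⁵ = 0.00032 is at or below it, so n = 5.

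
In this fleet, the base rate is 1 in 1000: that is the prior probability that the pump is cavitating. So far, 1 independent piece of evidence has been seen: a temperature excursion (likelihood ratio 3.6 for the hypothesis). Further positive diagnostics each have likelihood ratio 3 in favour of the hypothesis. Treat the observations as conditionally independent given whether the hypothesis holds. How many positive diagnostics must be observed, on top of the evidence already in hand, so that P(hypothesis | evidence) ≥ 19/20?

8

Prior odds = 0.001/0.999 = 1/999.
Bayes factor of the evidence already in hand = 3.6.
Odds after that evidence = (1/999) × 3.6 = 2/555.
Target odds = 0.95/0.05 = 19.
Need 3ⁿ ≥ 19 ÷ (2/555) = 5272.5.
3⁷ = 2187 falls short of 5272.5 but 3⁸ = 6561 reaches it, so n = 8.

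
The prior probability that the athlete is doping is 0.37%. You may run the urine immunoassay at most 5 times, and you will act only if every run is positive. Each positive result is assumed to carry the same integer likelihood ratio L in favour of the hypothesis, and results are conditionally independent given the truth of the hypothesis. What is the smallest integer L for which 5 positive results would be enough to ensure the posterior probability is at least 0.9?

5

Prior odds = 0.0037/0.9963 = 37/9963.
Target odds = 0.9/0.1 = 9.
Need L⁵ ≥ 9 ÷ (37/9963) = 89667/37.
4⁵ = 1024 < 89667/37 ≤ 3125 = 5⁵, so L = 5.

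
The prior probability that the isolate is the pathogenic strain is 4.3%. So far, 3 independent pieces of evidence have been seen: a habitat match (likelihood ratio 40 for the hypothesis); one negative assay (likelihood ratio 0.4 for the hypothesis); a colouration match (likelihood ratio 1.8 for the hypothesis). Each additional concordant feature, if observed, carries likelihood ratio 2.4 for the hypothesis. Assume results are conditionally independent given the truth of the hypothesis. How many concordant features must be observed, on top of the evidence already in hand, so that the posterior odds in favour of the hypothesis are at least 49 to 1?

5

Prior odds = 0.043/0.957 = 43/957.
Combined Bayes factor of the evidence already in hand = 40 × 0.4 × 1.8 = 28.8.
Odds after that evidence = (43/957) × 28.8 = 2064/1595.
Target odds = 49.
Need 2.4ⁿ ≥ 49 ÷ (2064/1595) = 78155/2064.
2.4⁴ = 33.1776 falls short of 78155/2064 but 2.4⁵ = 79.62624 reaches it, so n = 5.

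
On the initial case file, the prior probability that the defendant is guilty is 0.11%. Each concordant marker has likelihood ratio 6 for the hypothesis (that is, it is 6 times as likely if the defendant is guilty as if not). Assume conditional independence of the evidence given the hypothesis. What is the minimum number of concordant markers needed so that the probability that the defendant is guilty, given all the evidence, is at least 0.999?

Prior odds: 0.0011 ÷ 0.9989 = 11/9989.
Likelihood ratio per concordant marker = 6.
Target odds: 0.999 ÷ 0.001 = 999.
Require 6ⁿ ≥ 999 ÷ (11/9989) = 9979011/11.
6⁷ = 279936 falls short of 9979011/11 but 6⁸ = 1679616 reaches it, so n = 8.

8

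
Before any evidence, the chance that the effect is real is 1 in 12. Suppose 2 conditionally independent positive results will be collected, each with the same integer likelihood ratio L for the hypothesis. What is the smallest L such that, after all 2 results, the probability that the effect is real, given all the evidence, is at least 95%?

15

Prior odds = (1/12)/(11/12) = 1/11.
Target odds = 0.95/0.05 = 19.
Need L² ≥ 19 ÷ (1/11) = 209.
14² = 196 < 209 ≤ 225 = 15², so L = 15.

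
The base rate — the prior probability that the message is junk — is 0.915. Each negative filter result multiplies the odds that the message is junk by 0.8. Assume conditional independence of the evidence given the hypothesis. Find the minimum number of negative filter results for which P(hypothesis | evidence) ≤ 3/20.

19

Prior odds: 0.915 ÷ 0.085 = 183/17.
Likelihood ratio per negative filter result = 0.8.
Target odds: 0.15 ÷ 0.85 = 3/17.
Require 0.8ⁿ ≤ 3/17 ÷ (183/17) = 1/61.
0.8¹⁸ ≈0.0180144 is still above 1/61 but 0.8¹⁹ ≈0.0144115 is at or below it, so n = 19.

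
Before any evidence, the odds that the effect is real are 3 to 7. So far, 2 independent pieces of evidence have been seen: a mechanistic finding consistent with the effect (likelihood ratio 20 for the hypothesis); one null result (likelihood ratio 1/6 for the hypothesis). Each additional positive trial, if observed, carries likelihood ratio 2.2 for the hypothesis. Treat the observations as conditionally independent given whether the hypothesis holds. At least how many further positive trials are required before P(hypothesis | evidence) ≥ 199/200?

Prior odds = 3/7.
Combined Bayes factor of the evidence already in hand = 20 × (1/6) = 10/3.
Odds after that evidence = (3/7) × 10/3 = 10/7.
Target odds = 0.995/0.005 = 199.
Need 2.2ⁿ ≥ 199 ÷ (10/7) = 139.3.
2.2⁶ = 1771561/15625 falls short of 139.3 but 2.2⁷ = 19487171/78125 reaches it, so n = 7.

7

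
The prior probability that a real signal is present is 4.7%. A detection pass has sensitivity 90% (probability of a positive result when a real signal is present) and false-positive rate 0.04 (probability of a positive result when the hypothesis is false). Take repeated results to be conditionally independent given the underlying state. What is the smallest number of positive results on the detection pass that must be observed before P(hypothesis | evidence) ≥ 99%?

3

Prior odds: 0.047 ÷ 0.953 = 47/953.
Likelihood ratio of a positive result = 0.9/0.04 = 22.5.
Target odds: 0.99 ÷ 0.01 = 99.
Require 22.5ⁿ ≥ 99 ÷ (47/953) = 94347/47.
22.5² = 506.25 falls short of 94347/47 but 22.5³ = 11390.625 reaches it, so n = 3.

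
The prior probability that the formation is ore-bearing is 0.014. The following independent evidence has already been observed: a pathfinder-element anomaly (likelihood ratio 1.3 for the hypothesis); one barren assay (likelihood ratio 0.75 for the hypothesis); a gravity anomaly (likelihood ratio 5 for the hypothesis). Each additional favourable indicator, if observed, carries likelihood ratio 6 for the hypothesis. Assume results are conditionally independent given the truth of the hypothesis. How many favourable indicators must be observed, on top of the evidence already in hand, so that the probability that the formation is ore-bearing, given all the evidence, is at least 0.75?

3

Prior odds = 0.014/0.986 = 7/493.
Combined Bayes factor of the evidence already in hand = 1.3 × 0.75 × 5 = 4.875.
Odds after that evidence = (7/493) × 4.875 = 273/3944.
Target odds = 0.75/0.25 = 3.
Need 6ⁿ ≥ 3 ÷ (273/3944) = 3944/91.
6² = 36 falls short of 3944/91 but 6³ = 216 reaches it, so n = 3.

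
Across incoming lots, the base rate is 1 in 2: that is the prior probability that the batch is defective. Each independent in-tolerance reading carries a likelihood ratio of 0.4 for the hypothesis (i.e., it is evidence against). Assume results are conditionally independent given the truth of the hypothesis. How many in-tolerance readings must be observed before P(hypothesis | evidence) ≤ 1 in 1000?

8

Prior odds: 0.5 ÷ 0.5 = 1.
Likelihood ratio per in-tolerance reading = 0.4.
Target odds: 0.001 ÷ 0.999 = 1/999.
Require 0.4ⁿ ≤ 1/999 ÷ 1 = 1/999.
0.4⁷ = 128/78125 is still above 1/999 but 0.4⁸ = 256/390625 is at or below it, so n = 8.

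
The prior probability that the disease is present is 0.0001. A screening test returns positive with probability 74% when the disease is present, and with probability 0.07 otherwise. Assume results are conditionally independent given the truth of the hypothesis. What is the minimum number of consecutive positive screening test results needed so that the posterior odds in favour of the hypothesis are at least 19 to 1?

Prior odds: 0.0001 ÷ 0.9999 = 1/9999.
Likelihood ratio of a positive result = 0.74/0.07 = 74/7.
Target odds = 19.
Require (74/7)ⁿ ≥ 19 ÷ (1/9999) = 189981.
(74/7)⁵ ≈132029 falls short of 189981 but (74/7)⁶ ≈1.39573e+06 reaches it, so n = 6.

6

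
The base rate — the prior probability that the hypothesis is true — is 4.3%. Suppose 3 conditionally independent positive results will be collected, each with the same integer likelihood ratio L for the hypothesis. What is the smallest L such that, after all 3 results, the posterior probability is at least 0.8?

5

Prior odds = 0.043/0.957 = 43/957.
Target odds = 0.8/0.2 = 4.
Need L³ ≥ 4 ÷ (43/957) = 3828/43.
4³ = 64 < 3828/43 ≤ 125 = 5³, so L = 5.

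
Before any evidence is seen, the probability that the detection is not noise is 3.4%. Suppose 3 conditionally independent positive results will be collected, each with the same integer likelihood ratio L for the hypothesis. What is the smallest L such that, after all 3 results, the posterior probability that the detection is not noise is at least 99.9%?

31

Prior odds = 0.034/0.966 = 17/483.
Target odds = 0.999/0.001 = 999.
Need L³ ≥ 999 ÷ (17/483) = 482517/17.
30³ = 27000 < 482517/17 ≤ 29791 = 31³, so L = 31.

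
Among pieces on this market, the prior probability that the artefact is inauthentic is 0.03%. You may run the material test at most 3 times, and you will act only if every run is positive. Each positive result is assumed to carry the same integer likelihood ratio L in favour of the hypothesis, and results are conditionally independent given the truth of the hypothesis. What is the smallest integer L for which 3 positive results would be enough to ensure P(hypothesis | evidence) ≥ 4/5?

Prior odds = 0.0003/0.9997 = 3/9997.
Target odds = 0.8/0.2 = 4.
Need L³ ≥ 4 ÷ (3/9997) = 39988/3.
23³ = 12167 < 39988/3 ≤ 13824 = 24³, so L = 24.

24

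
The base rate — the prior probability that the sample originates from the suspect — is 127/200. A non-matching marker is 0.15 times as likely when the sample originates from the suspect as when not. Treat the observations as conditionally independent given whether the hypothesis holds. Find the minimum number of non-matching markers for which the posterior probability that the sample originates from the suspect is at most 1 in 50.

3

Prior odds: 0.635 ÷ 0.365 = 127/73.
Likelihood ratio per non-matching marker = 0.15.
Target odds: 0.02 ÷ 0.98 = 1/49.
Need (127/73) × 0.15ⁿ ≤ 1/49, i.e. 0.15ⁿ ≤ 73/6223.
0.15² = 0.0225 is still above 73/6223 but 0.15³ = 0.003375 is at or below it, so n = 3.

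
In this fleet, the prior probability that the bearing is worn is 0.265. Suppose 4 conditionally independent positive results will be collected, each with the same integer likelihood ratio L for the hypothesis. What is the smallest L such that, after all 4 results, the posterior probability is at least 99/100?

Prior odds = 0.265/0.735 = 53/147.
Target odds = 0.99/0.01 = 99.
Need L⁴ ≥ 99 ÷ (53/147) = 14553/53.
4⁴ = 256 < 14553/53 ≤ 625 = 5⁴, so L = 5.

5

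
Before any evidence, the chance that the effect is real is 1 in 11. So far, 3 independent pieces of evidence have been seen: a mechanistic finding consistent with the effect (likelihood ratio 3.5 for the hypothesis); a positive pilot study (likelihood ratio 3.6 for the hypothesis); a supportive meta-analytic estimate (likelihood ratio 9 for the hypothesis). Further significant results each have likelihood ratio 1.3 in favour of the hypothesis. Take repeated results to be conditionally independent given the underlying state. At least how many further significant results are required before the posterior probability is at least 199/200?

11

Prior odds = (1/11)/(10/11) = 0.1.
Combined Bayes factor of the evidence already in hand = 3.5 × 3.6 × 9 = 113.4.
Odds after that evidence = 0.1 × 113.4 = 11.34.
Target odds = 0.995/0.005 = 199.
Need 1.3ⁿ ≥ 199 ÷ 11.34 = 9950/567.
1.3¹⁰ ≈13.7858 falls short of 9950/567 but 1.3¹¹ ≈17.9216 reaches it, so n = 11.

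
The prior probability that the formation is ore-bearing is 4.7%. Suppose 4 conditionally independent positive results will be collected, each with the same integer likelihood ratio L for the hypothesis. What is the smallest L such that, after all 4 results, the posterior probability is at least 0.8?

Prior odds = 0.047/0.953 = 47/953.
Target odds = 0.8/0.2 = 4.
Need L⁴ ≥ 4 ÷ (47/953) = 3812/47.
3⁴ = 81 < 3812/47 ≤ 256 = 4⁴, so L = 4.

4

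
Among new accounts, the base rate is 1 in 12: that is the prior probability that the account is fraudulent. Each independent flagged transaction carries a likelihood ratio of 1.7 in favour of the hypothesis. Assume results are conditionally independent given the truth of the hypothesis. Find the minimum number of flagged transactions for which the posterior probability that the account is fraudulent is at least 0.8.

8

Prior odds = (1/12)/(11/12) = 1/11.
Likelihood ratio per flagged transaction = 1.7.
Target odds: 0.8 ÷ 0.2 = 4.
Require 1.7ⁿ ≥ 4 ÷ (1/11) = 44.
1.7⁷ = 410338673/10000000 falls short of 44 but 1.7⁸ ≈69.7576 reaches it, so n = 8.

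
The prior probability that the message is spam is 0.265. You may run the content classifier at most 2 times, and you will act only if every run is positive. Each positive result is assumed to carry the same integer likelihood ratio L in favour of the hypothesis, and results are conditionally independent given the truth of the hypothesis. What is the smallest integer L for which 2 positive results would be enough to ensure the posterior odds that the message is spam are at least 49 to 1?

Prior odds = 0.265/0.735 = 53/147.
Target odds = 49.
Need L² ≥ 49 ÷ (53/147) = 7203/53.
11² = 121 < 7203/53 ≤ 144 = 12², so L = 12.

12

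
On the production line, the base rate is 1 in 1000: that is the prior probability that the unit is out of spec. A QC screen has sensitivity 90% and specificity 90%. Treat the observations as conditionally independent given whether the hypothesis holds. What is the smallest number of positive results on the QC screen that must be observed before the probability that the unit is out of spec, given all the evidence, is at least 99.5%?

6

Prior odds = 0.001/0.999 = 1/999.
False-positive rate = 1 − 0.9 = 0.1; likelihood ratio of a positive = 0.9/0.1 = 9.
Target posterior odds = 0.995/0.005 = 199.
Need (1/999) × 9ⁿ ≥ 199, i.e. 9ⁿ ≥ 198801.
9⁵ = 59049 falls short of 198801 but 9⁶ = 531441 reaches it, so n = 6.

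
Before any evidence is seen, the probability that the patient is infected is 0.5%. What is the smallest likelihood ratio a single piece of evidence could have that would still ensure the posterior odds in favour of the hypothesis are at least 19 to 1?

Prior odds = 0.005/0.995 = 1/199.
Target odds = 19.
Required Bayes factor = 19 ÷ (1/199) = 3781.

3781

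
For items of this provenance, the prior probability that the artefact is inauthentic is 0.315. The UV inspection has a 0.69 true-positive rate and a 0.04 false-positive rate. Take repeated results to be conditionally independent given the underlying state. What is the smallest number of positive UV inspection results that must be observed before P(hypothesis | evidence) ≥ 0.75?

Prior odds = 0.315/0.685 = 63/137.
Likelihood ratio of a positive result = 0.69/0.04 = 17.25.
Target odds: 0.75 ÷ 0.25 = 3.
Require 17.25ⁿ ≥ 3 ÷ (63/137) = 137/21.
17.25¹ = 17.25, which meets the required 137/21; so n = 1.

1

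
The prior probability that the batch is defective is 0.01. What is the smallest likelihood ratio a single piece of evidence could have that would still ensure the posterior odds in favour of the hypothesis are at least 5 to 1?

Prior odds = 0.01/0.99 = 1/99.
Target odds = 5.
Required Bayes factor = 5 ÷ (1/99) = 495.

495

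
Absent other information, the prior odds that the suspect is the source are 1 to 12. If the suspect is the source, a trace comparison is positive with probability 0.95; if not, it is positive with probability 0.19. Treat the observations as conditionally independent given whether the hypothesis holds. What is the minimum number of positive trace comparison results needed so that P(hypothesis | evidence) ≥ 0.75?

Prior odds = 1/12.
Likelihood ratio of a positive = 0.95/0.19 = 5.
Target posterior odds = 0.75/0.25 = 3.
Need (1/12) × 5ⁿ ≥ 3, i.e. 5ⁿ ≥ 36.
5² = 25 falls short of 36 but 5³ = 125 reaches it, so n = 3.

3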